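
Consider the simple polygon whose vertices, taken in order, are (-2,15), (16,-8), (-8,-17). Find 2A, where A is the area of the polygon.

714

Using the shoelace formula, 2A = |((-2)·(-8) − 16·15) + (16·(-17) − (-8)·(-8)) + ((-8)·15 − (-2)·(-17))| = 714, so the area is 357.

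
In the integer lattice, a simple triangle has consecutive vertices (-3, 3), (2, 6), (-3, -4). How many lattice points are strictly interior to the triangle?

Using the shoelace formula, 2A = |[(-3)·6 − 2·3] + [2·(-4) − (-3)·6] + [(-3)·3 − (-3)·(-4)]| = 35, so the area is 17.5.
Summing gcd(|Δx|,|Δy|) over the edges gives the boundary count: gcd(5,3) + gcd(5,10) + gcd(0,7) = 1+5+7 = 13.
By Pick's theorem A = I + B/2 − 1, so I = 17.5 − 13/2 + 1 = 12.

12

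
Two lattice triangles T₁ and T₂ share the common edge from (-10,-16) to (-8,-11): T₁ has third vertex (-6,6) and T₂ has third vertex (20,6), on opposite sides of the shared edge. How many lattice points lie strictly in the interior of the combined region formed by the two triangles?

63

The union is the simple quadrilateral with vertices (-10,-16), (-6,6), (-8,-11), (20,6) in order.
Using the shoelace formula, 2A = |[(-10)·6 − (-6)·(-16)] + [(-6)·(-11) − (-8)·6] + [(-8)·6 − 20·(-11)] + [20·(-16) − (-10)·6]| = 130, so the area is 65.
Along each edge there are gcd(|Δx|,|Δy|)+1 lattice points, so counting each shared vertex once the boundary has gcd(4,22) + gcd(2,17) + gcd(28,17) + gcd(30,22) = 2+1+1+2 = 6.
By Pick's theorem I = A − B/2 + 1 = 65 − 6/2 + 1 = 63.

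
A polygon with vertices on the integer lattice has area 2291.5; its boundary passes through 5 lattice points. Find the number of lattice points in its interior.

From Pick's theorem, I = A − B/2 + 1 = 2291.5 − 5/2 + 1 = 2290.

2290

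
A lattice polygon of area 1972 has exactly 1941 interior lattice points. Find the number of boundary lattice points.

Pick's theorem gives A = I + B/2 − 1, so B = 2(A − I + 1) = 2(1972 − 1941 + 1) = 64.

64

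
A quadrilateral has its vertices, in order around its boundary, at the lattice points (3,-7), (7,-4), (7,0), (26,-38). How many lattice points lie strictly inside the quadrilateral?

123

The shoelace formula gives twice the area as |(3·(-4) − 7·(-7)) + (7·0 − 7·(-4)) + (7·(-38) − 26·0) + (26·(-7) − 3·(-38))| = 269, so the area is 269/2.
The number of boundary lattice points is Σ gcd(|Δx|,|Δy|) = gcd(4,3) + gcd(0,4) + gcd(19,38) + gcd(23,31) = 1+4+19+1 = 25.
Pick's theorem gives I = A − B/2 + 1 = 269/2 − 25/2 + 1 = 123.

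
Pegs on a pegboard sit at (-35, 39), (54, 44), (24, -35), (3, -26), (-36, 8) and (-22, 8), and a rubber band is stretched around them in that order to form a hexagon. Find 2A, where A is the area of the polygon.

8713

By the shoelace formula, twice the signed area is |((-35)·44 − 54·39) + (54·(-35) − 24·44) + (24·(-26) − 3·(-35)) + (3·8 − (-36)·(-26)) + ((-36)·8 − (-22)·8) + ((-22)·39 − (-35)·8)| = 8713, so the area is 4356.5.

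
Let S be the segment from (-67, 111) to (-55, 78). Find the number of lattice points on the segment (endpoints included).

The number of lattice points on a segment between lattice points is gcd(|Δx|,|Δy|) + 1 = gcd(12,33) + 1 = 3 + 1 = 4.

4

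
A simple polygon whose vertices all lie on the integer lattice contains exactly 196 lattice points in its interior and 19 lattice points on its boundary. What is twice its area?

By Pick's theorem, A = I + B/2 − 1 = 196 + 19/2 − 1 = 409/2.
Hence 2A = 409.

409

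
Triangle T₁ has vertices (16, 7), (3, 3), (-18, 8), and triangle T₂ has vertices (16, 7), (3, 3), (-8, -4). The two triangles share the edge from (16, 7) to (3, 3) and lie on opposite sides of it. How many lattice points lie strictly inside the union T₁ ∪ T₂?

The union is the simple quadrilateral with vertices (16, 7), (-18, 8), (3, 3), (-8, -4) in order.
By the shoelace formula, twice the signed area is |[16·8 − (-18)·7] + [(-18)·3 − 3·8] + [3·(-4) − (-8)·3] + [(-8)·7 − 16·(-4)]| = 196, so the area is 98.
Summing gcd(|Δx|,|Δy|) over the edges gives the boundary count: gcd(34,1) + gcd(21,5) + gcd(11,7) + gcd(24,11) = 1+1+1+1 = 4.
By Pick's theorem I = A − B/2 + 1 = 98 − 4/2 + 1 = 97.

97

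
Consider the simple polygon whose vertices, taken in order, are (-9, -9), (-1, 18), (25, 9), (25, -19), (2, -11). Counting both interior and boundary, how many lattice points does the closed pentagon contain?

859

The shoelace formula gives twice the area as |[(-9)·18 − (-1)·(-9)] + [(-1)·9 − 25·18] + [25·(-19) − 25·9] + [25·(-11) − 2·(-19)] + [2·(-9) − (-9)·(-11)]| = 1684, so the area is 842.
Summing gcd(|Δx|,|Δy|) over the edges gives the boundary count: gcd(8,27) + gcd(26,9) + gcd(0,28) + gcd(23,8) + gcd(11,2) = 1+1+28+1+1 = 32.
Pick's theorem gives I = A − B/2 + 1 = 842 − 32/2 + 1 = 827, so the closed region contains I + B = 827 + 32 = 859 lattice points.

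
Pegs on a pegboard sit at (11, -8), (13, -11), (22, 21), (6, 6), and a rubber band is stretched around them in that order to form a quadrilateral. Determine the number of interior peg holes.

194

The shoelace formula gives twice the area as |(11·(-11) − 13·(-8)) + (13·21 − 22·(-11)) + (22·6 − 6·21) + (6·(-8) − 11·6)| = 390, so the area is 195.
The number of boundary lattice points is Σ gcd(|Δx|,|Δy|) = gcd(2,3) + gcd(9,32) + gcd(16,15) + gcd(5,14) = 1+1+1+1 = 4.
By Pick's theorem A = I + B/2 − 1, so I = 195 − 4/2 + 1 = 194.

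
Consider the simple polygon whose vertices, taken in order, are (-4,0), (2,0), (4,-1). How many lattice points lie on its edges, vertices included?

8

Along each edge there are gcd(|Δx|,|Δy|)+1 lattice points, so counting each shared vertex once the boundary has gcd(6,0) + gcd(2,1) + gcd(8,1) = 6+1+1 = 8.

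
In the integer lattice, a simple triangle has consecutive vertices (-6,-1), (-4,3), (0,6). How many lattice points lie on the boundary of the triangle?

4

The number of boundary lattice points is Σ gcd(|Δx|,|Δy|) = gcd(2,4) + gcd(4,3) + gcd(6,7) = 2+1+1 = 4.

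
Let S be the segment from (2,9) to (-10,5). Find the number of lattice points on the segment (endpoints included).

5

The number of lattice points on a segment between lattice points is gcd(|Δx|,|Δy|) + 1 = gcd(12,4) + 1 = 4 + 1 = 5.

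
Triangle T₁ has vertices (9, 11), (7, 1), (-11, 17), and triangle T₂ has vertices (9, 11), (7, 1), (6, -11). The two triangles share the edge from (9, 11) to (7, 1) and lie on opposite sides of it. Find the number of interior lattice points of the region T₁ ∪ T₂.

The union is the simple quadrilateral with vertices (9, 11), (-11, 17), (7, 1), (6, -11) in order.
By the shoelace formula, twice the signed area is |[9·17 − (-11)·11] + [(-11)·1 − 7·17] + [7·(-11) − 6·1] + [6·11 − 9·(-11)]| = 226, so the area is 113.
Summing gcd(|Δx|,|Δy|) over the edges gives the boundary count: gcd(20,6) + gcd(18,16) + gcd(1,12) + gcd(3,22) = 2+2+1+1 = 6.
By Pick's theorem I = A − B/2 + 1 = 113 − 6/2 + 1 = 111.

111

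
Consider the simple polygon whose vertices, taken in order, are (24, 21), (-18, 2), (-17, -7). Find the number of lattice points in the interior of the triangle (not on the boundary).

198

The shoelace formula gives twice the area as |(24·2 − (-18)·21) + ((-18)·(-7) − (-17)·2) + ((-17)·21 − 24·(-7))| = 397, so the area is 397/2.
Summing gcd(|Δx|,|Δy|) over the edges gives the boundary count: gcd(42,19) + gcd(1,9) + gcd(41,28) = 1+1+1 = 3.
By Pick's theorem A = I + B/2 − 1, so I = 397/2 − 3/2 + 1 = 198.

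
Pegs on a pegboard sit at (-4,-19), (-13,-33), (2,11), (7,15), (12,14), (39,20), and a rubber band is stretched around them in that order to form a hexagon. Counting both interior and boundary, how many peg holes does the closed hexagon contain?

649

By the shoelace formula, twice the signed area is |[(-4)·(-33) − (-13)·(-19)] + [(-13)·11 − 2·(-33)] + [2·15 − 7·11] + [7·14 − 12·15] + [12·20 − 39·14] + [39·(-19) − (-4)·20]| = 1288, so the area is 644.
Along each edge there are gcd(|Δx|,|Δy|)+1 lattice points, so counting each shared vertex once the boundary has gcd(9,14) + gcd(15,44) + gcd(5,4) + gcd(5,1) + gcd(27,6) + gcd(43,39) = 1+1+1+1+3+1 = 8.
Pick's theorem gives I = A − B/2 + 1 = 644 − 8/2 + 1 = 641, so the closed region contains I + B = 641 + 8 = 649 lattice points.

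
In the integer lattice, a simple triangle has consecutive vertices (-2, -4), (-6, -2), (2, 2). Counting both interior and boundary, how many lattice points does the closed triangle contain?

The shoelace formula gives twice the area as |[(-2)·(-2) − (-6)·(-4)] + [(-6)·2 − 2·(-2)] + [2·(-4) − (-2)·2]| = 32, so the area is 16.
Summing gcd(|Δx|,|Δy|) over the edges gives the boundary count: gcd(4,2) + gcd(8,4) + gcd(4,6) = 2+4+2 = 8.
Pick's theorem gives I = A − B/2 + 1 = 16 − 8/2 + 1 = 13, so the closed region contains I + B = 13 + 8 = 21 lattice points.

21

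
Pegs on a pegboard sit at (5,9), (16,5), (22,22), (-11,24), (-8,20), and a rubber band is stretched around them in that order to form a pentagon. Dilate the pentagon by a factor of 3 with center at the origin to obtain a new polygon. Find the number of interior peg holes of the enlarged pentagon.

The shoelace formula gives twice the area as |(5·5 − 16·9) + (16·22 − 22·5) + (22·24 − (-11)·22) + ((-11)·20 − (-8)·24) + ((-8)·9 − 5·20)| = 693, so the area is 346.5.
Along each edge there are gcd(|Δx|,|Δy|)+1 lattice points, so counting each shared vertex once the boundary has gcd(11,4) + gcd(6,17) + gcd(33,2) + gcd(3,4) + gcd(13,11) = 1+1+1+1+1 = 5.
Scaling by 3 multiplies the area by 3² = 9 (so the new area is 6237/2) and multiplies the boundary lattice-point count by 3, giving 15.
By Pick's theorem, the interior count of the dilated polygon is 6237/2 − 15/2 + 1 = 3112.

3112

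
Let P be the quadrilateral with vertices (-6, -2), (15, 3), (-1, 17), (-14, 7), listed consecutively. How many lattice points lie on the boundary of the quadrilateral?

5

Summing gcd(|Δx|,|Δy|) over the edges gives the boundary count: gcd(21,5) + gcd(16,14) + gcd(13,10) + gcd(8,9) = 1+2+1+1 = 5.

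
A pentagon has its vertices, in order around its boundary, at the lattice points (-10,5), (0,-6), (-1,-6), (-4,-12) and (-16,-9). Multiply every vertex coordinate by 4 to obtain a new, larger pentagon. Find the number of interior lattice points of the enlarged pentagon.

The shoelace formula gives twice the area as |[(-10)·(-6) − 0·5] + [0·(-6) − (-1)·(-6)] + [(-1)·(-12) − (-4)·(-6)] + [(-4)·(-9) − (-16)·(-12)] + [(-16)·5 − (-10)·(-9)]| = 284, so the area is 142.
Summing gcd(|Δx|,|Δy|) over the edges gives the boundary count: gcd(10,11) + gcd(1,0) + gcd(3,6) + gcd(12,3) + gcd(6,14) = 1+1+3+3+2 = 10.
Scaling by 4 multiplies the area by 4² = 16 (so the new area is 2272) and multiplies the boundary lattice-point count by 4, giving 40.
By Pick's theorem, the interior count of the dilated polygon is 2272 − 40/2 + 1 = 2253.

2253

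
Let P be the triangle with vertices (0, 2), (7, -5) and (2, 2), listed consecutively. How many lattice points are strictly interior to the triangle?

The shoelace formula gives twice the area as |[0·(-5) − 7·2] + [7·2 − 2·(-5)] + [2·2 − 0·2]| = 14, so the area is 7.
Summing gcd(|Δx|,|Δy|) over the edges gives the boundary count: gcd(7,7) + gcd(5,7) + gcd(2,0) = 7+1+2 = 10.
By Pick's theorem A = I + B/2 − 1, so I = 7 − 10/2 + 1 = 3.

3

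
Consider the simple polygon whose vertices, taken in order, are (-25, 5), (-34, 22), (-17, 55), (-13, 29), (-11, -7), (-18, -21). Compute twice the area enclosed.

1754

The shoelace formula gives twice the area as |[(-25)·22 − (-34)·5] + [(-34)·55 − (-17)·22] + [(-17)·29 − (-13)·55] + [(-13)·(-7) − (-11)·29] + [(-11)·(-21) − (-18)·(-7)] + [(-18)·5 − (-25)·(-21)]| = 1754, so the area is 877.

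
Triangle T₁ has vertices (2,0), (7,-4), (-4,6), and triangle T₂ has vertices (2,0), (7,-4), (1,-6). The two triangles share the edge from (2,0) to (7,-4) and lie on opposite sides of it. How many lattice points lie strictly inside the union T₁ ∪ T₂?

16

The union is the simple quadrilateral with vertices (2,0), (-4,6), (7,-4), (1,-6) in order.
The shoelace formula gives twice the area as |(2·6 − (-4)·0) + ((-4)·(-4) − 7·6) + (7·(-6) − 1·(-4)) + (1·0 − 2·(-6))| = 40, so the area is 20.
Summing gcd(|Δx|,|Δy|) over the edges gives the boundary count: gcd(6,6) + gcd(11,10) + gcd(6,2) + gcd(1,6) = 6+1+2+1 = 10.
By Pick's theorem I = A − B/2 + 1 = 20 − 10/2 + 1 = 16.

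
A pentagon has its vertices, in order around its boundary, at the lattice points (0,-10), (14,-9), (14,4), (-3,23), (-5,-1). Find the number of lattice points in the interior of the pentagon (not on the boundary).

The shoelace formula gives twice the area as |(0·(-9) − 14·(-10)) + (14·4 − 14·(-9)) + (14·23 − (-3)·4) + ((-3)·(-1) − (-5)·23) + ((-5)·(-10) − 0·(-1))| = 824, so the area is 412.
Summing gcd(|Δx|,|Δy|) over the edges gives the boundary count: gcd(14,1) + gcd(0,13) + gcd(17,19) + gcd(2,24) + gcd(5,9) = 1+13+1+2+1 = 18.
Pick's theorem gives I = A − B/2 + 1 = 412 − 18/2 + 1 = 404.

404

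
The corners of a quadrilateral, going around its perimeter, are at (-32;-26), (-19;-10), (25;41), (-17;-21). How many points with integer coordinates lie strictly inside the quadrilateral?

By the shoelace formula, twice the signed area is |[(-32)·(-10) − (-19)·(-26)] + [(-19)·41 − 25·(-10)] + [25·(-21) − (-17)·41] + [(-17)·(-26) − (-32)·(-21)]| = 761, so the area is 380.5.
The number of boundary lattice points is Σ gcd(|Δx|,|Δy|) = gcd(13,16) + gcd(44,51) + gcd(42,62) + gcd(15,5) = 1+1+2+5 = 9.
Pick's theorem gives I = A − B/2 + 1 = 380.5 − 9/2 + 1 = 377.

377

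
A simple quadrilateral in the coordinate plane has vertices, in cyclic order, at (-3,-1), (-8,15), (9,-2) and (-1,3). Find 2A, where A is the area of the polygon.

The shoelace formula gives twice the area as |[(-3)·15 − (-8)·(-1)] + [(-8)·(-2) − 9·15] + [9·3 − (-1)·(-2)] + [(-1)·(-1) − (-3)·3]| = 137, so the area is 68.5.

137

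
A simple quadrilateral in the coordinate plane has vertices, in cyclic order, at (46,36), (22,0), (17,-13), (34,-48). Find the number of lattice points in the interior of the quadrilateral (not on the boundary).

978

By the shoelace formula, twice the signed area is |[46·0 − 22·36] + [22·(-13) − 17·0] + [17·(-48) − 34·(-13)] + [34·36 − 46·(-48)]| = 1980, so the area is 990.
Along each edge there are gcd(|Δx|,|Δy|)+1 lattice points, so counting each shared vertex once the boundary has gcd(24,36) + gcd(5,13) + gcd(17,35) + gcd(12,84) = 12+1+1+12 = 26.
By Pick's theorem A = I + B/2 − 1, so I = 990 − 26/2 + 1 = 978.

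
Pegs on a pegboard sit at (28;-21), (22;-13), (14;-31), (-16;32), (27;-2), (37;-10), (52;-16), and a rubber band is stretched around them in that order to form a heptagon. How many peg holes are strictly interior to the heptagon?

1091

Using the shoelace formula, 2A = |(28·(-13) − 22·(-21)) + (22·(-31) − 14·(-13)) + (14·32 − (-16)·(-31)) + ((-16)·(-2) − 27·32) + (27·(-10) − 37·(-2)) + (37·(-16) − 52·(-10)) + (52·(-21) − 28·(-16))| = 2194, so the area is 1097.
Summing gcd(|Δx|,|Δy|) over the edges gives the boundary count: gcd(6,8) + gcd(8,18) + gcd(30,63) + gcd(43,34) + gcd(10,8) + gcd(15,6) + gcd(24,5) = 2+2+3+1+2+3+1 = 14.
Pick's theorem gives I = A − B/2 + 1 = 1097 − 14/2 + 1 = 1091.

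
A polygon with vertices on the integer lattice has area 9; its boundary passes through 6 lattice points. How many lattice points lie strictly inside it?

7

Pick's theorem A = I + B/2 − 1 rearranges to I = A − B/2 + 1 = 9 − 6/2 + 1 = 7.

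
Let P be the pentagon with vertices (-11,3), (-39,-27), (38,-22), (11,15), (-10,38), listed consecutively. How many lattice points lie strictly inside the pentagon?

2031

The shoelace formula gives twice the area as |((-11)·(-27) − (-39)·3) + ((-39)·(-22) − 38·(-27)) + (38·15 − 11·(-22)) + (11·38 − (-10)·15) + ((-10)·3 − (-11)·38)| = 4066, so the area is 2033.
Along each edge there are gcd(|Δx|,|Δy|)+1 lattice points, so counting each shared vertex once the boundary has gcd(28,30) + gcd(77,5) + gcd(27,37) + gcd(21,23) + gcd(1,35) = 2+1+1+1+1 = 6.
Pick's theorem gives I = A − B/2 + 1 = 2033 − 6/2 + 1 = 2031.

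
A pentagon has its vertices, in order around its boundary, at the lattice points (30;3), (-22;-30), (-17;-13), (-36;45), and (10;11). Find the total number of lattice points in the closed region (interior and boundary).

Using the shoelace formula, 2A = |[30·(-30) − (-22)·3] + [(-22)·(-13) − (-17)·(-30)] + [(-17)·45 − (-36)·(-13)] + [(-36)·11 − 10·45] + [10·3 − 30·11]| = 3437, so the area is 3437/2.
The number of boundary lattice points is Σ gcd(|Δx|,|Δy|) = gcd(52,33) + gcd(5,17) + gcd(19,58) + gcd(46,34) + gcd(20,8) = 1+1+1+2+4 = 9.
Pick's theorem gives I = A − B/2 + 1 = 3437/2 − 9/2 + 1 = 1715, so the closed region contains I + B = 1715 + 9 = 1724 lattice points.

1724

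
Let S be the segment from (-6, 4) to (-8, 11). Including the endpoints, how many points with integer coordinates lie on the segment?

The number of lattice points on a segment between lattice points is gcd(|Δx|,|Δy|) + 1 = gcd(2,7) + 1 = 1 + 1 = 2.

2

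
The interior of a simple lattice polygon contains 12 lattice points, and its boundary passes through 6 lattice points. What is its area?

By Pick's theorem, A = I + B/2 − 1 = 12 + 6/2 − 1 = 14.

14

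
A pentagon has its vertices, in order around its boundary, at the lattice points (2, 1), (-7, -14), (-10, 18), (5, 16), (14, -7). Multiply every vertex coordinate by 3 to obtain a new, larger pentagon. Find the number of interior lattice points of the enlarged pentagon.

3442

Using the shoelace formula, 2A = |[2·(-14) − (-7)·1] + [(-7)·18 − (-10)·(-14)] + [(-10)·16 − 5·18] + [5·(-7) − 14·16] + [14·1 − 2·(-7)]| = 768, so the area is 384.
Along each edge there are gcd(|Δx|,|Δy|)+1 lattice points, so counting each shared vertex once the boundary has gcd(9,15) + gcd(3,32) + gcd(15,2) + gcd(9,23) + gcd(12,8) = 3+1+1+1+4 = 10.
Scaling by 3 multiplies the area by 3² = 9 (so the new area is 3456) and multiplies the boundary lattice-point count by 3, giving 30.
By Pick's theorem, the interior count of the dilated polygon is 3456 − 30/2 + 1 = 3442.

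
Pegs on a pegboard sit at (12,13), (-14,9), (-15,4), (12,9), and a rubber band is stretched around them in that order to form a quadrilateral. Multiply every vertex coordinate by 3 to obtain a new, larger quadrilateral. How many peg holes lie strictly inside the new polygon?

The shoelace formula gives twice the area as |(12·9 − (-14)·13) + ((-14)·4 − (-15)·9) + ((-15)·9 − 12·4) + (12·13 − 12·9)| = 234, so the area is 117.
The number of boundary lattice points is Σ gcd(|Δx|,|Δy|) = gcd(26,4) + gcd(1,5) + gcd(27,5) + gcd(0,4) = 2+1+1+4 = 8.
Scaling by 3 multiplies the area by 3² = 9 (so the new area is 1053) and multiplies the boundary lattice-point count by 3, giving 24.
By Pick's theorem, the interior count of the dilated polygon is 1053 − 24/2 + 1 = 1042.

1042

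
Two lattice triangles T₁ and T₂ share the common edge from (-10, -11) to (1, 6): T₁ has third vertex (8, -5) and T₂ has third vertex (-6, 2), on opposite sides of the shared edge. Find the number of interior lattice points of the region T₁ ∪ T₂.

The union is the simple quadrilateral with vertices (-10, -11), (8, -5), (1, 6), (-6, 2) in order.
By the shoelace formula, twice the signed area is |[(-10)·(-5) − 8·(-11)] + [8·6 − 1·(-5)] + [1·2 − (-6)·6] + [(-6)·(-11) − (-10)·2]| = 315, so the area is 315/2.
Along each edge there are gcd(|Δx|,|Δy|)+1 lattice points, so counting each shared vertex once the boundary has gcd(18,6) + gcd(7,11) + gcd(7,4) + gcd(4,13) = 6+1+1+1 = 9.
By Pick's theorem I = A − B/2 + 1 = 315/2 − 9/2 + 1 = 154.

154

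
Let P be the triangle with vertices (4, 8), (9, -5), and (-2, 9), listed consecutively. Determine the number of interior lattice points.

36

By the shoelace formula, twice the signed area is |(4·(-5) − 9·8) + (9·9 − (-2)·(-5)) + ((-2)·8 − 4·9)| = 73, so the area is 36.5.
Along each edge there are gcd(|Δx|,|Δy|)+1 lattice points, so counting each shared vertex once the boundary has gcd(5,13) + gcd(11,14) + gcd(6,1) = 1+1+1 = 3.
Pick's theorem gives I = A − B/2 + 1 = 36.5 − 3/2 + 1 = 36.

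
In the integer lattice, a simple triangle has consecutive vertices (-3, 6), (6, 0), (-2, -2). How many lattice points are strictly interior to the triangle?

31

Using the shoelace formula, 2A = |((-3)·0 − 6·6) + (6·(-2) − (-2)·0) + ((-2)·6 − (-3)·(-2))| = 66, so the area is 33.
The number of boundary lattice points is Σ gcd(|Δx|,|Δy|) = gcd(9,6) + gcd(8,2) + gcd(1,8) = 3+2+1 = 6.
Pick's theorem gives I = A − B/2 + 1 = 33 − 6/2 + 1 = 31.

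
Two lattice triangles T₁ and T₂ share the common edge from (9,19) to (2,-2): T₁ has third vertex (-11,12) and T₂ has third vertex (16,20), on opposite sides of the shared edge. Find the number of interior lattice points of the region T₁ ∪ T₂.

The union is the simple quadrilateral with vertices (9,19), (-11,12), (2,-2), (16,20) in order.
By the shoelace formula, twice the signed area is |[9·12 − (-11)·19] + [(-11)·(-2) − 2·12] + [2·20 − 16·(-2)] + [16·19 − 9·20]| = 511, so the area is 511/2.
The number of boundary lattice points is Σ gcd(|Δx|,|Δy|) = gcd(20,7) + gcd(13,14) + gcd(14,22) + gcd(7,1) = 1+1+2+1 = 5.
By Pick's theorem I = A − B/2 + 1 = 511/2 − 5/2 + 1 = 254.

254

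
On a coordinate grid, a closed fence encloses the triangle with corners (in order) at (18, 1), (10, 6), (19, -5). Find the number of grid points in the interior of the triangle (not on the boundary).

By the shoelace formula, twice the signed area is |[18·6 − 10·1] + [10·(-5) − 19·6] + [19·1 − 18·(-5)]| = 43, so the area is 21.5.
Along each edge there are gcd(|Δx|,|Δy|)+1 lattice points, so counting each shared vertex once the boundary has gcd(8,5) + gcd(9,11) + gcd(1,6) = 1+1+1 = 3.
Pick's theorem gives I = A − B/2 + 1 = 21.5 − 3/2 + 1 = 21.

21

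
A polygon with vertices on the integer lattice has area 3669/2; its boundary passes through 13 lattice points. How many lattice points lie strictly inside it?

1829

Pick's theorem A = I + B/2 − 1 rearranges to I = A − B/2 + 1 = 3669/2 − 13/2 + 1 = 1829.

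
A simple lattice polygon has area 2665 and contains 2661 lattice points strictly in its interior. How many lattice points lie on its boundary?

10

Pick's theorem gives A = I + B/2 − 1, so B = 2(A − I + 1) = 2(2665 − 2661 + 1) = 10.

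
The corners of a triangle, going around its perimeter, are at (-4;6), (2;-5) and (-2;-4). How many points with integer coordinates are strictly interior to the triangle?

18

Using the shoelace formula, 2A = |((-4)·(-5) − 2·6) + (2·(-4) − (-2)·(-5)) + ((-2)·6 − (-4)·(-4))| = 38, so the area is 19.
The number of boundary lattice points is Σ gcd(|Δx|,|Δy|) = gcd(6,11) + gcd(4,1) + gcd(2,10) = 1+1+2 = 4.
Pick's theorem gives I = A − B/2 + 1 = 19 − 4/2 + 1 = 18.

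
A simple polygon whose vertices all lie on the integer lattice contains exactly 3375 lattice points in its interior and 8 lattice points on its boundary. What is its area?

3378

By Pick's theorem, A = I + B/2 − 1 = 3375 + 8/2 − 1 = 3378.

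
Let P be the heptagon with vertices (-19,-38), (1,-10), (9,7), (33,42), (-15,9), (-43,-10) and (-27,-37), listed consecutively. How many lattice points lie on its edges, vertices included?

Summing gcd(|Δx|,|Δy|) over the edges gives the boundary count: gcd(20,28) + gcd(8,17) + gcd(24,35) + gcd(48,33) + gcd(28,19) + gcd(16,27) + gcd(8,1) = 4+1+1+3+1+1+1 = 12.

12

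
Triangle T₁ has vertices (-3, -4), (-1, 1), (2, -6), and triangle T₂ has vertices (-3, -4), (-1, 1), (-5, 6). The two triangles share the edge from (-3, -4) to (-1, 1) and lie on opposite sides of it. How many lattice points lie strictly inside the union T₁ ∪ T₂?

28

The union is the simple quadrilateral with vertices (-3, -4), (2, -6), (-1, 1), (-5, 6) in order.
Using the shoelace formula, 2A = |((-3)·(-6) − 2·(-4)) + (2·1 − (-1)·(-6)) + ((-1)·6 − (-5)·1) + ((-5)·(-4) − (-3)·6)| = 59, so the area is 29.5.
Along each edge there are gcd(|Δx|,|Δy|)+1 lattice points, so counting each shared vertex once the boundary has gcd(5,2) + gcd(3,7) + gcd(4,5) + gcd(2,10) = 1+1+1+2 = 5.
By Pick's theorem I = A − B/2 + 1 = 29.5 − 5/2 + 1 = 28.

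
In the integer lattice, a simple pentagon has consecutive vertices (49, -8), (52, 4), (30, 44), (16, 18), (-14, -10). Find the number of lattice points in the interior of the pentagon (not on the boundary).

The shoelace formula gives twice the area as |(49·4 − 52·(-8)) + (52·44 − 30·4) + (30·18 − 16·44) + (16·(-10) − (-14)·18) + ((-14)·(-8) − 49·(-10))| = 3310, so the area is 1655.
The number of boundary lattice points is Σ gcd(|Δx|,|Δy|) = gcd(3,12) + gcd(22,40) + gcd(14,26) + gcd(30,28) + gcd(63,2) = 3+2+2+2+1 = 10.
Pick's theorem gives I = A − B/2 + 1 = 1655 − 10/2 + 1 = 1651.

1651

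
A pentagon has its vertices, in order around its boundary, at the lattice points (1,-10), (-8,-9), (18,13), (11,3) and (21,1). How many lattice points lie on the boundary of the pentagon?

7

Summing gcd(|Δx|,|Δy|) over the edges gives the boundary count: gcd(9,1) + gcd(26,22) + gcd(7,10) + gcd(10,2) + gcd(20,11) = 1+2+1+2+1 = 7.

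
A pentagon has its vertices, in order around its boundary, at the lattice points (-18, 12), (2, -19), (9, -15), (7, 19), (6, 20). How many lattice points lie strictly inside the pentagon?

591

Using the shoelace formula, 2A = |[(-18)·(-19) − 2·12] + [2·(-15) − 9·(-19)] + [9·19 − 7·(-15)] + [7·20 − 6·19] + [6·12 − (-18)·20]| = 1193, so the area is 1193/2.
The number of boundary lattice points is Σ gcd(|Δx|,|Δy|) = gcd(20,31) + gcd(7,4) + gcd(2,34) + gcd(1,1) + gcd(24,8) = 1+1+2+1+8 = 13.
By Pick's theorem A = I + B/2 − 1, so I = 1193/2 − 13/2 + 1 = 591.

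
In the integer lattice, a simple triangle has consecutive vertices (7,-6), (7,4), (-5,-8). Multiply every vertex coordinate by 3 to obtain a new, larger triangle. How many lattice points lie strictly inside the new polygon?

The shoelace formula gives twice the area as |(7·4 − 7·(-6)) + (7·(-8) − (-5)·4) + ((-5)·(-6) − 7·(-8))| = 120, so the area is 60.
Along each edge there are gcd(|Δx|,|Δy|)+1 lattice points, so counting each shared vertex once the boundary has gcd(0,10) + gcd(12,12) + gcd(12,2) = 10+12+2 = 24.
Scaling by 3 multiplies the area by 3² = 9 (so the new area is 540) and multiplies the boundary lattice-point count by 3, giving 72.
By Pick's theorem, the interior count of the dilated polygon is 540 − 72/2 + 1 = 505.

505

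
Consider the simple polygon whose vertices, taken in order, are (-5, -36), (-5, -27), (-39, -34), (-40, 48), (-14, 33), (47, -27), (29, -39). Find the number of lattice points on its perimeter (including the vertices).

Along each edge there are gcd(|Δx|,|Δy|)+1 lattice points, so counting each shared vertex once the boundary has gcd(0,9) + gcd(34,7) + gcd(1,82) + gcd(26,15) + gcd(61,60) + gcd(18,12) + gcd(34,3) = 9+1+1+1+1+6+1 = 20.

20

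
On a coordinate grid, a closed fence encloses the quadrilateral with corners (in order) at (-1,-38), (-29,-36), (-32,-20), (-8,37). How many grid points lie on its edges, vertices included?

7

The number of boundary lattice points is Σ gcd(|Δx|,|Δy|) = gcd(28,2) + gcd(3,16) + gcd(24,57) + gcd(7,75) = 2+1+3+1 = 7.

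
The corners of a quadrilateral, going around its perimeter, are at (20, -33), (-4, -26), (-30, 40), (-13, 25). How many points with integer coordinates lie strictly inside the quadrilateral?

945

Using the shoelace formula, 2A = |(20·(-26) − (-4)·(-33)) + ((-4)·40 − (-30)·(-26)) + ((-30)·25 − (-13)·40) + ((-13)·(-33) − 20·25)| = 1893, so the area is 1893/2.
The number of boundary lattice points is Σ gcd(|Δx|,|Δy|) = gcd(24,7) + gcd(26,66) + gcd(17,15) + gcd(33,58) = 1+2+1+1 = 5.
Pick's theorem gives I = A − B/2 + 1 = 1893/2 − 5/2 + 1 = 945.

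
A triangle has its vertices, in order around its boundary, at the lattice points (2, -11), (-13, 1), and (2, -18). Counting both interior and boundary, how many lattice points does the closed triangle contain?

59

The shoelace formula gives twice the area as |(2·1 − (-13)·(-11)) + ((-13)·(-18) − 2·1) + (2·(-11) − 2·(-18))| = 105, so the area is 105/2.
Along each edge there are gcd(|Δx|,|Δy|)+1 lattice points, so counting each shared vertex once the boundary has gcd(15,12) + gcd(15,19) + gcd(0,7) = 3+1+7 = 11.
Pick's theorem gives I = A − B/2 + 1 = 105/2 − 11/2 + 1 = 48, so the closed region contains I + B = 48 + 11 = 59 lattice points.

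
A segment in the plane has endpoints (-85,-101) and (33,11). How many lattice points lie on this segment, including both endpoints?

3

The number of lattice points on a segment between lattice points is gcd(|Δx|,|Δy|) + 1 = gcd(118,112) + 1 = 2 + 1 = 3.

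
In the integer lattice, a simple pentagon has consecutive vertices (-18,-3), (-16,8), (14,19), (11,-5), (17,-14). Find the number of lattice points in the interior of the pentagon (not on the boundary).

Using the shoelace formula, 2A = |[(-18)·8 − (-16)·(-3)] + [(-16)·19 − 14·8] + [14·(-5) − 11·19] + [11·(-14) − 17·(-5)] + [17·(-3) − (-18)·(-14)]| = 1259, so the area is 1259/2.
Summing gcd(|Δx|,|Δy|) over the edges gives the boundary count: gcd(2,11) + gcd(30,11) + gcd(3,24) + gcd(6,9) + gcd(35,11) = 1+1+3+3+1 = 9.
By Pick's theorem A = I + B/2 − 1, so I = 1259/2 − 9/2 + 1 = 626.

626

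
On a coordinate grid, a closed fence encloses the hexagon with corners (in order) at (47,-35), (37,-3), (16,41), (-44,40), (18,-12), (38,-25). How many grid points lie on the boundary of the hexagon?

8

Along each edge there are gcd(|Δx|,|Δy|)+1 lattice points, so counting each shared vertex once the boundary has gcd(10,32) + gcd(21,44) + gcd(60,1) + gcd(62,52) + gcd(20,13) + gcd(9,10) = 2+1+1+2+1+1 = 8.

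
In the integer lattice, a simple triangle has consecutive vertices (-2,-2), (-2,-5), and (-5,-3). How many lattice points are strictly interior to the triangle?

Using the shoelace formula, 2A = |((-2)·(-5) − (-2)·(-2)) + ((-2)·(-3) − (-5)·(-5)) + ((-5)·(-2) − (-2)·(-3))| = 9, so the area is 9/2.
Summing gcd(|Δx|,|Δy|) over the edges gives the boundary count: gcd(0,3) + gcd(3,2) + gcd(3,1) = 3+1+1 = 5.
By Pick's theorem A = I + B/2 − 1, so I = 9/2 − 5/2 + 1 = 3.

3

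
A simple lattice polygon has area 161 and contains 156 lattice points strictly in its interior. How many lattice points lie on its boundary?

12

Pick's theorem gives A = I + B/2 − 1, so B = 2(A − I + 1) = 2(161 − 156 + 1) = 12.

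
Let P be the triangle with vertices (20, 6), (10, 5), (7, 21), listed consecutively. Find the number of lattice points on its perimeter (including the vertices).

Summing gcd(|Δx|,|Δy|) over the edges gives the boundary count: gcd(10,1) + gcd(3,16) + gcd(13,15) = 1+1+1 = 3.

3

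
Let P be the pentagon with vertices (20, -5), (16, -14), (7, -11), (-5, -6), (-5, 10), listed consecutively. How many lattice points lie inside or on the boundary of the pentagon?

329

The shoelace formula gives twice the area as |(20·(-14) − 16·(-5)) + (16·(-11) − 7·(-14)) + (7·(-6) − (-5)·(-11)) + ((-5)·10 − (-5)·(-6)) + ((-5)·(-5) − 20·10)| = 630, so the area is 315.
Along each edge there are gcd(|Δx|,|Δy|)+1 lattice points, so counting each shared vertex once the boundary has gcd(4,9) + gcd(9,3) + gcd(12,5) + gcd(0,16) + gcd(25,15) = 1+3+1+16+5 = 26.
Pick's theorem gives I = A − B/2 + 1 = 315 − 26/2 + 1 = 303, so the closed region contains I + B = 303 + 26 = 329 lattice points.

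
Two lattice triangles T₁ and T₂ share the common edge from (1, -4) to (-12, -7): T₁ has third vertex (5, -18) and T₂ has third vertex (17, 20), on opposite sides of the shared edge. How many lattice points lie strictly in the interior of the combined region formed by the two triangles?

The union is the simple quadrilateral with vertices (1, -4), (5, -18), (-12, -7), (17, 20) in order.
The shoelace formula gives twice the area as |(1·(-18) − 5·(-4)) + (5·(-7) − (-12)·(-18)) + ((-12)·20 − 17·(-7)) + (17·(-4) − 1·20)| = 458, so the area is 229.
Summing gcd(|Δx|,|Δy|) over the edges gives the boundary count: gcd(4,14) + gcd(17,11) + gcd(29,27) + gcd(16,24) = 2+1+1+8 = 12.
By Pick's theorem I = A − B/2 + 1 = 229 − 12/2 + 1 = 224.

224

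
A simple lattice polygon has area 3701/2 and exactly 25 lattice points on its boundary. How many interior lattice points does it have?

1839

From Pick's theorem, I = A − B/2 + 1 = 3701/2 − 25/2 + 1 = 1839.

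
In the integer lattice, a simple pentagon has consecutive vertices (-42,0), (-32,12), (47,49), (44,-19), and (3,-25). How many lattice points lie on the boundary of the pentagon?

Along each edge there are gcd(|Δx|,|Δy|)+1 lattice points, so counting each shared vertex once the boundary has gcd(10,12) + gcd(79,37) + gcd(3,68) + gcd(41,6) + gcd(45,25) = 2+1+1+1+5 = 10.

10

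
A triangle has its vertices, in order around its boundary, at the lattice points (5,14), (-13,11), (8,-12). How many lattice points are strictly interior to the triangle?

237

Using the shoelace formula, 2A = |[5·11 − (-13)·14] + [(-13)·(-12) − 8·11] + [8·14 − 5·(-12)]| = 477, so the area is 477/2.
Along each edge there are gcd(|Δx|,|Δy|)+1 lattice points, so counting each shared vertex once the boundary has gcd(18,3) + gcd(21,23) + gcd(3,26) = 3+1+1 = 5.
By Pick's theorem A = I + B/2 − 1, so I = 477/2 − 5/2 + 1 = 237.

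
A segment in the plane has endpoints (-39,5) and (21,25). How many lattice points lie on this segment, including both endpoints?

21

The number of lattice points on a segment between lattice points is gcd(|Δx|,|Δy|) + 1 = gcd(60,20) + 1 = 20 + 1 = 21.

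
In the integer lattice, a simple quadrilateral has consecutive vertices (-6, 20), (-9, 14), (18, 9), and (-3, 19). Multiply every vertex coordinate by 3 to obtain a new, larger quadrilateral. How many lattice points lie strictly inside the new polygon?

The shoelace formula gives twice the area as |((-6)·14 − (-9)·20) + ((-9)·9 − 18·14) + (18·19 − (-3)·9) + ((-3)·20 − (-6)·19)| = 186, so the area is 93.
Along each edge there are gcd(|Δx|,|Δy|)+1 lattice points, so counting each shared vertex once the boundary has gcd(3,6) + gcd(27,5) + gcd(21,10) + gcd(3,1) = 3+1+1+1 = 6.
Scaling by 3 multiplies the area by 3² = 9 (so the new area is 837) and multiplies the boundary lattice-point count by 3, giving 18.
By Pick's theorem, the interior count of the dilated polygon is 837 − 18/2 + 1 = 829.

829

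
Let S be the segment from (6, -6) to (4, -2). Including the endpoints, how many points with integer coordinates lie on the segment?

The number of lattice points on a segment between lattice points is gcd(|Δx|,|Δy|) + 1 = gcd(2,4) + 1 = 2 + 1 = 3.

3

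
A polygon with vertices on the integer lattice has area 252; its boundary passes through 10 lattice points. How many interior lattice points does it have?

248

From Pick's theorem, I = A − B/2 + 1 = 252 − 10/2 + 1 = 248.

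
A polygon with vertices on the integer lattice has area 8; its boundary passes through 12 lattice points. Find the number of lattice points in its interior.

Pick's theorem A = I + B/2 − 1 rearranges to I = A − B/2 + 1 = 8 − 12/2 + 1 = 3.

3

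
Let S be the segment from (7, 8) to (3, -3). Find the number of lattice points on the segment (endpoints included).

The number of lattice points on a segment between lattice points is gcd(|Δx|,|Δy|) + 1 = gcd(4,11) + 1 = 1 + 1 = 2.

2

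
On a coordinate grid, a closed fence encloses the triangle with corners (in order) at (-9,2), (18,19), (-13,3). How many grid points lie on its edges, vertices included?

3

Summing gcd(|Δx|,|Δy|) over the edges gives the boundary count: gcd(27,17) + gcd(31,16) + gcd(4,1) = 1+1+1 = 3.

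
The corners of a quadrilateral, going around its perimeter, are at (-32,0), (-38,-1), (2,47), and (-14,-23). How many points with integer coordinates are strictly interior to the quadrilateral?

The shoelace formula gives twice the area as |[(-32)·(-1) − (-38)·0] + [(-38)·47 − 2·(-1)] + [2·(-23) − (-14)·47] + [(-14)·0 − (-32)·(-23)]| = 1876, so the area is 938.
Along each edge there are gcd(|Δx|,|Δy|)+1 lattice points, so counting each shared vertex once the boundary has gcd(6,1) + gcd(40,48) + gcd(16,70) + gcd(18,23) = 1+8+2+1 = 12.
By Pick's theorem A = I + B/2 − 1, so I = 938 − 12/2 + 1 = 933.

933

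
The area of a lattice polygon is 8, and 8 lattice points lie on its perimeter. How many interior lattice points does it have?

5

Pick's theorem A = I + B/2 − 1 rearranges to I = A − B/2 + 1 = 8 − 8/2 + 1 = 5.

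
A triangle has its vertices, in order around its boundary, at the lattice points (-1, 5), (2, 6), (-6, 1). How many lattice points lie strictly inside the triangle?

3

The shoelace formula gives twice the area as |((-1)·6 − 2·5) + (2·1 − (-6)·6) + ((-6)·5 − (-1)·1)| = 7, so the area is 7/2.
Summing gcd(|Δx|,|Δy|) over the edges gives the boundary count: gcd(3,1) + gcd(8,5) + gcd(5,4) = 1+1+1 = 3.
By Pick's theorem A = I + B/2 − 1, so I = 7/2 − 3/2 + 1 = 3.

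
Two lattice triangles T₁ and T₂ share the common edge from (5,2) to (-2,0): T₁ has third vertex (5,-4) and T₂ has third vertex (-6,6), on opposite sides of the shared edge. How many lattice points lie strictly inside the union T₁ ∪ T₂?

42

The union is the simple quadrilateral with vertices (5,2), (5,-4), (-2,0), (-6,6) in order.
The shoelace formula gives twice the area as |(5·(-4) − 5·2) + (5·0 − (-2)·(-4)) + ((-2)·6 − (-6)·0) + ((-6)·2 − 5·6)| = 92, so the area is 46.
Along each edge there are gcd(|Δx|,|Δy|)+1 lattice points, so counting each shared vertex once the boundary has gcd(0,6) + gcd(7,4) + gcd(4,6) + gcd(11,4) = 6+1+2+1 = 10.
By Pick's theorem I = A − B/2 + 1 = 46 − 10/2 + 1 = 42.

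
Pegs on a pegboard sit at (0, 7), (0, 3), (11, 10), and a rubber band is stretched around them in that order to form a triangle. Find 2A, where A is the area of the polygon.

44

The shoelace formula gives twice the area as |(0·3 − 0·7) + (0·10 − 11·3) + (11·7 − 0·10)| = 44, so the area is 22.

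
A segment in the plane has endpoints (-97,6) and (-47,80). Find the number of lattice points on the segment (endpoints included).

The number of lattice points on a segment between lattice points is gcd(|Δx|,|Δy|) + 1 = gcd(50,74) + 1 = 2 + 1 = 3.

3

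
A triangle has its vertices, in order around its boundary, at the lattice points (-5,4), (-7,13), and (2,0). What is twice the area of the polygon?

The shoelace formula gives twice the area as |((-5)·13 − (-7)·4) + ((-7)·0 − 2·13) + (2·4 − (-5)·0)| = 55, so the area is 55/2.

55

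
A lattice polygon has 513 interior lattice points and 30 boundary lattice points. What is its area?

527

Pick's theorem states A = I + B/2 − 1, so A = 513 + 30/2 − 1 = 527.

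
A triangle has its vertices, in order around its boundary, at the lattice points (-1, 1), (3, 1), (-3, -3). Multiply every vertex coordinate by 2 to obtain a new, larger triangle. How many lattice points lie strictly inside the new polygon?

The shoelace formula gives twice the area as |((-1)·1 − 3·1) + (3·(-3) − (-3)·1) + ((-3)·1 − (-1)·(-3))| = 16, so the area is 8.
Along each edge there are gcd(|Δx|,|Δy|)+1 lattice points, so counting each shared vertex once the boundary has gcd(4,0) + gcd(6,4) + gcd(2,4) = 4+2+2 = 8.
Scaling by 2 multiplies the area by 2² = 4 (so the new area is 32) and multiplies the boundary lattice-point count by 2, giving 16.
By Pick's theorem, the interior count of the dilated polygon is 32 − 16/2 + 1 = 25.

25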